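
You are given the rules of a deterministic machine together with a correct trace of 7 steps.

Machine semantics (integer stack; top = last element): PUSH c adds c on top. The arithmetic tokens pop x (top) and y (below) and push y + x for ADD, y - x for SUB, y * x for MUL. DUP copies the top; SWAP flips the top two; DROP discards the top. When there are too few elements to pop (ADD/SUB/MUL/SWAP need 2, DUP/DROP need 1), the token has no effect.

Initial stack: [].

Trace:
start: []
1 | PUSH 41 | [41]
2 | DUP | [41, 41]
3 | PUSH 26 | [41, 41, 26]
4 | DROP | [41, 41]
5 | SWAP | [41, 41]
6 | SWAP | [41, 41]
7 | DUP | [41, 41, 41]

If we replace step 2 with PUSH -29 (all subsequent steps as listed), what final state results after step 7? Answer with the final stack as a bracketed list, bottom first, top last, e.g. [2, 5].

(re-executing from step 2 with the substitution; state before step 2: [41])
2 | PUSH -29 | [41, -29]
3 | PUSH 26 | [41, -29, 26]
4 | DROP | [41, -29]
5 | SWAP | [-29, 41]
6 | SWAP | [41, -29]
7 | DUP | [41, -29, -29]

[41, -29, -29]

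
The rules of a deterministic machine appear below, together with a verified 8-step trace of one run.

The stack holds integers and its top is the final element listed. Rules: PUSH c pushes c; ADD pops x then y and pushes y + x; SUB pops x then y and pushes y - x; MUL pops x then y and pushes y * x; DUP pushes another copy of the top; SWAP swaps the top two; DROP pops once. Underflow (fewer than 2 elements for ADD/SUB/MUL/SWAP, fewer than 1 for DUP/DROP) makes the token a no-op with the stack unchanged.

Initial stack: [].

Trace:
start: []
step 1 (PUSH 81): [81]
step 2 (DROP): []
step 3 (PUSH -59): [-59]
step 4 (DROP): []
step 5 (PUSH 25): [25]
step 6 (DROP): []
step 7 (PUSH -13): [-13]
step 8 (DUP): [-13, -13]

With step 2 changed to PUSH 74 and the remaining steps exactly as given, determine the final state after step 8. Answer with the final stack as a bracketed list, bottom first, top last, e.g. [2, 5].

(re-executing from step 2 with the substitution; state before step 2: [81])
step 2 (PUSH 74): [81, 74]
step 3 (PUSH -59): [81, 74, -59]
step 4 (DROP): [81, 74]
step 5 (PUSH 25): [81, 74, 25]
step 6 (DROP): [81, 74]
step 7 (PUSH -13): [81, 74, -13]
step 8 (DUP): [81, 74, -13, -13]

[81, 74, -13, -13]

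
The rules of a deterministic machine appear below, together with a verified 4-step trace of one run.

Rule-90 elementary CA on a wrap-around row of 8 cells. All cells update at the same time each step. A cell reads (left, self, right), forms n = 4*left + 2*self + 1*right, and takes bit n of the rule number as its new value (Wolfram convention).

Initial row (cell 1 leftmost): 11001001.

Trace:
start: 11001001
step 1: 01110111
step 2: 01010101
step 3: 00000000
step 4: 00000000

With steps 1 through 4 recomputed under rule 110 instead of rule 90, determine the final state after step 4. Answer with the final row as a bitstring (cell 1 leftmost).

00000000

(re-executing steps 1..4 under rule 110; state before step 1: 11001001)
step 1: 01011011
step 2: 11111111
step 3: 00000000
step 4: 00000000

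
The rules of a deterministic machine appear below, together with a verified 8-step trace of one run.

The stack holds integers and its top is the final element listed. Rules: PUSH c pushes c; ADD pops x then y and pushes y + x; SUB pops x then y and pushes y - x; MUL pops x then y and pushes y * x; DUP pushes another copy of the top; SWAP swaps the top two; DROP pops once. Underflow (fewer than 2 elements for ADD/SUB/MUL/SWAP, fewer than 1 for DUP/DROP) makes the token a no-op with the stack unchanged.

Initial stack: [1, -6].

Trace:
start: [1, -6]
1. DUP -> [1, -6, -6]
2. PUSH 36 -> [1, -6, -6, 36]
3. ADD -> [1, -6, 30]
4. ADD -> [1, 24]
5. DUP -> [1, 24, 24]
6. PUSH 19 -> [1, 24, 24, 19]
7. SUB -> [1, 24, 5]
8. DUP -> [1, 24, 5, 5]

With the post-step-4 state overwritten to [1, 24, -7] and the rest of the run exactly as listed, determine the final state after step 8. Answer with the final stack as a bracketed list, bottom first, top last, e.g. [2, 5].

state after step 4 := [1, 24, -7]
5. DUP -> [1, 24, -7, -7]
6. PUSH 19 -> [1, 24, -7, -7, 19]
7. SUB -> [1, 24, -7, -26]
8. DUP -> [1, 24, -7, -26, -26]

[1, 24, -7, -26, -26]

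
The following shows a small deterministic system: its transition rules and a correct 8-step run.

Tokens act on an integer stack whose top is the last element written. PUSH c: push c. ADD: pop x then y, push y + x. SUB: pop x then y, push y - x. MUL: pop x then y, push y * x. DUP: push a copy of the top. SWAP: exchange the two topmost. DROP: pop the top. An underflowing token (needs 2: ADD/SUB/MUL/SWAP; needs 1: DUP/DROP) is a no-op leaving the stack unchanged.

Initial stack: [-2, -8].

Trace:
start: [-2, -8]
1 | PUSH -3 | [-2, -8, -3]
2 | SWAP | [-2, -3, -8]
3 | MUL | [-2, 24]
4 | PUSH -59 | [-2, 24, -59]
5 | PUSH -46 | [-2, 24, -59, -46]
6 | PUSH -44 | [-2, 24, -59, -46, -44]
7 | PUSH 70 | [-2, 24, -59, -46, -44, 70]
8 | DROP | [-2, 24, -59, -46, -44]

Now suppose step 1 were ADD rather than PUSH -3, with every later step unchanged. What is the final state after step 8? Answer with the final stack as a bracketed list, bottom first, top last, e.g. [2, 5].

[-10, -59, -46, -44]

(re-executing from step 1 with the substitution; state before step 1: [-2, -8])
1 | ADD | [-10]
2 | SWAP | [-10]
3 | MUL | [-10]
4 | PUSH -59 | [-10, -59]
5 | PUSH -46 | [-10, -59, -46]
6 | PUSH -44 | [-10, -59, -46, -44]
7 | PUSH 70 | [-10, -59, -46, -44, 70]
8 | DROP | [-10, -59, -46, -44]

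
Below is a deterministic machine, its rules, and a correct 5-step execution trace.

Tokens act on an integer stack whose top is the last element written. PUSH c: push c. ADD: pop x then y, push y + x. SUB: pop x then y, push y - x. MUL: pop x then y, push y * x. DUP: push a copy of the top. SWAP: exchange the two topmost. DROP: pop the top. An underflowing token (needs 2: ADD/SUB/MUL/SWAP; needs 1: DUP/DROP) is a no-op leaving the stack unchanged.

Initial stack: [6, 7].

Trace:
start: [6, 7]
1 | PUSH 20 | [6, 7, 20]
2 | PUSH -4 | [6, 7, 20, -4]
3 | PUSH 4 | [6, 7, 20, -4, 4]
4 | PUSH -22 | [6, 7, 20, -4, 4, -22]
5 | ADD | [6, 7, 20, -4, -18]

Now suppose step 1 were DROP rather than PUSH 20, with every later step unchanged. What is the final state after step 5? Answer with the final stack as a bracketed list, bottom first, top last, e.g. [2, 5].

[6, -4, -18]

(re-executing from step 1 with the substitution; state before step 1: [6, 7])
1 | DROP | [6]
2 | PUSH -4 | [6, -4]
3 | PUSH 4 | [6, -4, 4]
4 | PUSH -22 | [6, -4, 4, -22]
5 | ADD | [6, -4, -18]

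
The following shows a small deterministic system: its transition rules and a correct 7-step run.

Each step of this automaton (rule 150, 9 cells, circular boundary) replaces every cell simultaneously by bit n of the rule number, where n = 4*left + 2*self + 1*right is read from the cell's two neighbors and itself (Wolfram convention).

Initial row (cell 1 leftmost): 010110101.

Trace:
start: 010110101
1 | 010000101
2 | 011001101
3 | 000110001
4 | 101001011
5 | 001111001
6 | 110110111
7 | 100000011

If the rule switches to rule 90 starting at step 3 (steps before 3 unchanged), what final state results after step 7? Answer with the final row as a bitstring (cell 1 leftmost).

001001000

(re-executing steps 3..7 under rule 90; state before step 3: 011001101)
3 | 011111100
4 | 110000110
5 | 111001110
6 | 101111010
7 | 001001000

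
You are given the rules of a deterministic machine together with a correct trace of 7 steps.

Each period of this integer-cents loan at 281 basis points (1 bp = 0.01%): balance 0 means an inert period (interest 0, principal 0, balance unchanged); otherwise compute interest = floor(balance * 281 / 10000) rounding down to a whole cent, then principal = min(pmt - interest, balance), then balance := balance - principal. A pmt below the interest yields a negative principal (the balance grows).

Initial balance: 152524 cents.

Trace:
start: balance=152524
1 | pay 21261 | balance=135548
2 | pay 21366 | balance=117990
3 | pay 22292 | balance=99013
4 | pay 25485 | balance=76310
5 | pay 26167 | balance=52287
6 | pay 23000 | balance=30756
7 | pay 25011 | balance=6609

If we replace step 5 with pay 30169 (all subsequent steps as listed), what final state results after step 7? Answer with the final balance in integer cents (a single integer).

(re-executing from step 5 with the substitution; state before step 5: balance=76310)
5 | pay 30169 | balance=48285
6 | pay 23000 | balance=26641
7 | pay 25011 | balance=2378

2378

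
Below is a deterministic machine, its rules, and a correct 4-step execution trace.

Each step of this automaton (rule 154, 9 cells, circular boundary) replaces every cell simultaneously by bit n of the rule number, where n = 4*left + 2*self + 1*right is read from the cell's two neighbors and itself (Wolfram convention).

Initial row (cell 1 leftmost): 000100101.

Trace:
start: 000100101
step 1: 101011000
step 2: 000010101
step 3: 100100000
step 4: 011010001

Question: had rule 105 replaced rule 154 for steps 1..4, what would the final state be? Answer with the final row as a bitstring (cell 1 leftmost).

011010110

(re-executing steps 1..4 under rule 105; state before step 1: 000100101)
step 1: 010000010
step 2: 000111000
step 3: 110101011
step 4: 011010110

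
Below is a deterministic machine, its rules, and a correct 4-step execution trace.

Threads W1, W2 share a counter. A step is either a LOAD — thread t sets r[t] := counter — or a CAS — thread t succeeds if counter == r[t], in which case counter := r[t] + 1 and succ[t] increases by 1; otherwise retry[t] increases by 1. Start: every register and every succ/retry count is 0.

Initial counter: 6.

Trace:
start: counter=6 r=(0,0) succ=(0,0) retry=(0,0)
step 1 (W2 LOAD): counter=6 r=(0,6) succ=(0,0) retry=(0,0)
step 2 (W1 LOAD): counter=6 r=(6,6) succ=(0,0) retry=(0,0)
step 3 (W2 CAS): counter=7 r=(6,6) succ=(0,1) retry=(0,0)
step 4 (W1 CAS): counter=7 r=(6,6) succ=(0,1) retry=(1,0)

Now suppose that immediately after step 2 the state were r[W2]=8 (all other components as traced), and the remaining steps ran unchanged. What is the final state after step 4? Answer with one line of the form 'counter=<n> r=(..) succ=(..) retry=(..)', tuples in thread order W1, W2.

counter=7 r=(6,8) succ=(1,0) retry=(0,1)

state after step 2 := counter=6 r=(6,8) succ=(0,0) retry=(0,0)
step 3 (W2 CAS): counter=6 r=(6,8) succ=(0,0) retry=(0,1)
step 4 (W1 CAS): counter=7 r=(6,8) succ=(1,0) retry=(0,1)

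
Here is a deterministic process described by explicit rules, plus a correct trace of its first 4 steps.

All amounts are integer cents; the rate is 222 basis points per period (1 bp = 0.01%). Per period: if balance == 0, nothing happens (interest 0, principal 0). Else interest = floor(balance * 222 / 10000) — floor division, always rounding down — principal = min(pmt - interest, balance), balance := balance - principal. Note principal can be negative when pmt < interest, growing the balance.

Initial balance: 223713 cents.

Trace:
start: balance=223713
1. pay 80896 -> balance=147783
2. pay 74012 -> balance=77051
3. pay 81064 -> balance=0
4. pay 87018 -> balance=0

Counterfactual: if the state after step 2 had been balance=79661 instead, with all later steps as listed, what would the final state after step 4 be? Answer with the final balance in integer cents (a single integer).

state after step 2 := balance=79661
3. pay 81064 -> balance=365
4. pay 87018 -> balance=0

0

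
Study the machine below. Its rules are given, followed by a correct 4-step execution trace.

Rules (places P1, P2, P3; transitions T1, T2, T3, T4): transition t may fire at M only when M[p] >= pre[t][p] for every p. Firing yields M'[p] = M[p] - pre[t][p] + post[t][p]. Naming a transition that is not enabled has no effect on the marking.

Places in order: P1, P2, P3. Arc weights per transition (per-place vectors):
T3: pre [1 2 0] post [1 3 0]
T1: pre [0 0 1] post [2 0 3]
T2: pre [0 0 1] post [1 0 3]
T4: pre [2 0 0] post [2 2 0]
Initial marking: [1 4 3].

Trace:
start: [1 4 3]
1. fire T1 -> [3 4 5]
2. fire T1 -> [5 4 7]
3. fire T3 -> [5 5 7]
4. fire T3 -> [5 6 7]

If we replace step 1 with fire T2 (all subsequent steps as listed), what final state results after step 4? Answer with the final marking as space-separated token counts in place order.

(re-executing from step 1 with the substitution; state before step 1: [1 4 3])
1. fire T2 -> [2 4 5]
2. fire T1 -> [4 4 7]
3. fire T3 -> [4 5 7]
4. fire T3 -> [4 6 7]

4 6 7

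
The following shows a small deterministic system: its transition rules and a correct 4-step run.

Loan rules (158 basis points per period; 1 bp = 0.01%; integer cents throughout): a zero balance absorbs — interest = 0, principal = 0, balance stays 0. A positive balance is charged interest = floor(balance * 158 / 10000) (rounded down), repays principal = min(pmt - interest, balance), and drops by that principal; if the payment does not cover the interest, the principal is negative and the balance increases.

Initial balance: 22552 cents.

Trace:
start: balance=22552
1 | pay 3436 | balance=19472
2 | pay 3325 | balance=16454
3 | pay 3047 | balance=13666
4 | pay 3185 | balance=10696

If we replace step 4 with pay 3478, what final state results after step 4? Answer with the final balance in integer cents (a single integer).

(re-executing from step 4 with the substitution; state before step 4: balance=13666)
4 | pay 3478 | balance=10403

10403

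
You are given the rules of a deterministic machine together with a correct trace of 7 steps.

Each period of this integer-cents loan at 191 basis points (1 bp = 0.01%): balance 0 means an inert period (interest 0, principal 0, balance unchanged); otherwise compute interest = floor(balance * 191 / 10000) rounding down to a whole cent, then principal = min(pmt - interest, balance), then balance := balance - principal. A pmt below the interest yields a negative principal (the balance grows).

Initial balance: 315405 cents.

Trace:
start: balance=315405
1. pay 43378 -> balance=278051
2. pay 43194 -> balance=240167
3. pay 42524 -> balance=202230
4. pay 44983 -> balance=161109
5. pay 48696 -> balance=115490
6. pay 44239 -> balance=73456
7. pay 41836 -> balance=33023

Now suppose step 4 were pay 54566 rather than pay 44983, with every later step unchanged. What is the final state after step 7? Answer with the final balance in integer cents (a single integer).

(re-executing from step 4 with the substitution; state before step 4: balance=202230)
4. pay 54566 -> balance=151526
5. pay 48696 -> balance=105724
6. pay 44239 -> balance=63504
7. pay 41836 -> balance=22880

22880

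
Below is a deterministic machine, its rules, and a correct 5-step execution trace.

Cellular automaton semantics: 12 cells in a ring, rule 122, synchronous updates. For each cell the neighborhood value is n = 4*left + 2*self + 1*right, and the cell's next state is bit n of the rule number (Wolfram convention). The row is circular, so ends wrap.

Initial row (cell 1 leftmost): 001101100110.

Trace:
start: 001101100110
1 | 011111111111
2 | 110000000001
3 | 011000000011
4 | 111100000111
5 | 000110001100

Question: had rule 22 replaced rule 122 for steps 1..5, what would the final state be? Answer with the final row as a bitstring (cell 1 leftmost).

010010001110

(re-executing steps 1..5 under rule 22; state before step 1: 001101100110)
1 | 010000011001
2 | 011000100111
3 | 000101111000
4 | 001100000100
5 | 010010001110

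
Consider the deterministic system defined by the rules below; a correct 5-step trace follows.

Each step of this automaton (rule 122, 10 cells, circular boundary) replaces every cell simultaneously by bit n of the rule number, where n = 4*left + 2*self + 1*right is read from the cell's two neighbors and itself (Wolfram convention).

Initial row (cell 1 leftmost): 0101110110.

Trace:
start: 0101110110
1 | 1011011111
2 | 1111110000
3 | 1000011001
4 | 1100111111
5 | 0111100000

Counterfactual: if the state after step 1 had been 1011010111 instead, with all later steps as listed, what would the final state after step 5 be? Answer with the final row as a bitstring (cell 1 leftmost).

state after step 1 := 1011010111
2 | 1111101100
3 | 1000111111
4 | 1101100000
5 | 1111110001

1111110001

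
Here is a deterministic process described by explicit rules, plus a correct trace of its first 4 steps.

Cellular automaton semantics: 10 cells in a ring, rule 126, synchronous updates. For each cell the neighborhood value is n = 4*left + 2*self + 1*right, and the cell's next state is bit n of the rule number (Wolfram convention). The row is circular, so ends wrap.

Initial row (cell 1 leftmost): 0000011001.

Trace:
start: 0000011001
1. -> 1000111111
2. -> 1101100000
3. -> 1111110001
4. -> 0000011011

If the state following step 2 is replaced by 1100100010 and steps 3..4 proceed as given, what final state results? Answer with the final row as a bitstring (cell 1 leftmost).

state after step 2 := 1100100010
3. -> 1111110111
4. -> 0000011100

0000011100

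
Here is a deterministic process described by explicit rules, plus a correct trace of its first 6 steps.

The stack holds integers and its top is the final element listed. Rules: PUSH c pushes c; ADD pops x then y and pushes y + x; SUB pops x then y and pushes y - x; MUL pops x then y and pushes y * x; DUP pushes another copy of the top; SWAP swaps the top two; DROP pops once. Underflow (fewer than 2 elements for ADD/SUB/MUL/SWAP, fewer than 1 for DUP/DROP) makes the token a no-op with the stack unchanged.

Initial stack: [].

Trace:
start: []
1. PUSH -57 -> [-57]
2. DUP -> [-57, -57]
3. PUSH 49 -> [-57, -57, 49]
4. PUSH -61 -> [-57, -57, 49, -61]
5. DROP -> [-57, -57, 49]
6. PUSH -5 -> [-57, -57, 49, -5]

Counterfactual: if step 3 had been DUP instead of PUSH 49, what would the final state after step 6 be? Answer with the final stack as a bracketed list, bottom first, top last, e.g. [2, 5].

[-57, -57, -57, -5]

(re-executing from step 3 with the substitution; state before step 3: [-57, -57])
3. DUP -> [-57, -57, -57]
4. PUSH -61 -> [-57, -57, -57, -61]
5. DROP -> [-57, -57, -57]
6. PUSH -5 -> [-57, -57, -57, -5]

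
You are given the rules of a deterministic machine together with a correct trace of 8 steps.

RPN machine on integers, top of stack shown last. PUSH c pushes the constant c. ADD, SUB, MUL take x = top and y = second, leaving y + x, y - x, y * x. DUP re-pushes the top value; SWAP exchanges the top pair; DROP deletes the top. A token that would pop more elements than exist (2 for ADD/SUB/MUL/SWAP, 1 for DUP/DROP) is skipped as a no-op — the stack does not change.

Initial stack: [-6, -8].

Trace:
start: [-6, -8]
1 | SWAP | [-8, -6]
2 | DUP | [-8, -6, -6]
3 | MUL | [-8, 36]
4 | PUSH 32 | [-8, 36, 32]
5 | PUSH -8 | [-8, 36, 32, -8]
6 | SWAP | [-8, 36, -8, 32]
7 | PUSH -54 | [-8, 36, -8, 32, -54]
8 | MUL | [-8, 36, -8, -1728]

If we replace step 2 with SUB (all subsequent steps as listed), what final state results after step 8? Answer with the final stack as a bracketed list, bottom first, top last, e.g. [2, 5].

[-2, -8, -1728]

(re-executing from step 2 with the substitution; state before step 2: [-8, -6])
2 | SUB | [-2]
3 | MUL | [-2]
4 | PUSH 32 | [-2, 32]
5 | PUSH -8 | [-2, 32, -8]
6 | SWAP | [-2, -8, 32]
7 | PUSH -54 | [-2, -8, 32, -54]
8 | MUL | [-2, -8, -1728]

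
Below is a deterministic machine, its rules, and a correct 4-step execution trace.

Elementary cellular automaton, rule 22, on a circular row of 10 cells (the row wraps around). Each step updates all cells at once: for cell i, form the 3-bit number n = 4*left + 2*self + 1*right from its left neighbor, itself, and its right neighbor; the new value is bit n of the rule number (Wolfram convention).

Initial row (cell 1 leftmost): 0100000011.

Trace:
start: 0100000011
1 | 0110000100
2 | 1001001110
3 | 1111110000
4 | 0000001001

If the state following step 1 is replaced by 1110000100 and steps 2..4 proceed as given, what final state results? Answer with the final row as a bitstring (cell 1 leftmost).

1000001001

state after step 1 := 1110000100
2 | 0001001111
3 | 1011110000
4 | 1000001001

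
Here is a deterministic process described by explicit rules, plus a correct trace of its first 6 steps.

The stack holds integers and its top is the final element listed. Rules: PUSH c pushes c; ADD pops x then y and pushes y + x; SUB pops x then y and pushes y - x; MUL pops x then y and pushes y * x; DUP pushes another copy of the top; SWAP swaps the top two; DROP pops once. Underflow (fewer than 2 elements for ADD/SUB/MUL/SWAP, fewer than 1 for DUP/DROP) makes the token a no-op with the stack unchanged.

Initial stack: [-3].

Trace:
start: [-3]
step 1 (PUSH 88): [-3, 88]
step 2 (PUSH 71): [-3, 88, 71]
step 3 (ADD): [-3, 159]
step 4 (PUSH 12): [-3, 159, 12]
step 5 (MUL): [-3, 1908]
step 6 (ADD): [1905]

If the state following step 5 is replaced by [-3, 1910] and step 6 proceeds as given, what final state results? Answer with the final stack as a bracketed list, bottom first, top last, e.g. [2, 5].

[1907]

state after step 5 := [-3, 1910]
step 6 (ADD): [1907]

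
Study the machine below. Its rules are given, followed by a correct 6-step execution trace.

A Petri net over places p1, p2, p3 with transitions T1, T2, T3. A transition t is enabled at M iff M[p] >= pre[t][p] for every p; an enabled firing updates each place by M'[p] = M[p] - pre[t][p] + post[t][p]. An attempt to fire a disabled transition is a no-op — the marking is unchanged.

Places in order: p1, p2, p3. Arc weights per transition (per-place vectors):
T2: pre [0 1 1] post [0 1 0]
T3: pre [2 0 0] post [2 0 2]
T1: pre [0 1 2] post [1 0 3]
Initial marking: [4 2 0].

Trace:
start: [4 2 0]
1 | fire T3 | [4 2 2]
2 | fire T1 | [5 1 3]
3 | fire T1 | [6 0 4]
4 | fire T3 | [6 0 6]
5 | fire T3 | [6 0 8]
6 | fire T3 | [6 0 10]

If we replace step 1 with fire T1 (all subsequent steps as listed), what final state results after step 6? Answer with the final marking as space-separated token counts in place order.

(re-executing from step 1 with the substitution; state before step 1: [4 2 0])
1 | fire T1 | [4 2 0]
2 | fire T1 | [4 2 0]
3 | fire T1 | [4 2 0]
4 | fire T3 | [4 2 2]
5 | fire T3 | [4 2 4]
6 | fire T3 | [4 2 6]

4 2 6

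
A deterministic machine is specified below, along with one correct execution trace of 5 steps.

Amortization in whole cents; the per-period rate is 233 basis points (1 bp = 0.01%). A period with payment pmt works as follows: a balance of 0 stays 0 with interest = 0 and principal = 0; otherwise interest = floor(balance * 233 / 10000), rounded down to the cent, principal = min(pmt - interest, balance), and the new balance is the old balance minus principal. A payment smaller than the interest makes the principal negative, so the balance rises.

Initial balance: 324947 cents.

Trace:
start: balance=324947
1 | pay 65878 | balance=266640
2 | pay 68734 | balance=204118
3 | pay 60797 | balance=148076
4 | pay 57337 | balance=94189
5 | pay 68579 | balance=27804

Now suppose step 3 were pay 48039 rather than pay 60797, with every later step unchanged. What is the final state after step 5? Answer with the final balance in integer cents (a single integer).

(re-executing from step 3 with the substitution; state before step 3: balance=204118)
3 | pay 48039 | balance=160834
4 | pay 57337 | balance=107244
5 | pay 68579 | balance=41163

41163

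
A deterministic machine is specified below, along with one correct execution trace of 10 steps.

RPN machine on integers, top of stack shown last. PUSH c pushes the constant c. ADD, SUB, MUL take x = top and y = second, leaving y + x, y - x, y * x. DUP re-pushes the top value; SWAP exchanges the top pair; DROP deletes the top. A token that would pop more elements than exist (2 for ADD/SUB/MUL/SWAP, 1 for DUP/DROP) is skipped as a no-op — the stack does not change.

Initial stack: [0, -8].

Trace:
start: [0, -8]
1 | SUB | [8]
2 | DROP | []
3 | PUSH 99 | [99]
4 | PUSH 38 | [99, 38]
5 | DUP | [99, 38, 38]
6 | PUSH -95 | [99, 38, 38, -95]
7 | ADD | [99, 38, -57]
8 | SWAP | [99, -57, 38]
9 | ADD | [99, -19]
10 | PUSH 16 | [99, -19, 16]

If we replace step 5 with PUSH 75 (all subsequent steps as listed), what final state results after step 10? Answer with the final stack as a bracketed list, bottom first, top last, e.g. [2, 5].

(re-executing from step 5 with the substitution; state before step 5: [99, 38])
5 | PUSH 75 | [99, 38, 75]
6 | PUSH -95 | [99, 38, 75, -95]
7 | ADD | [99, 38, -20]
8 | SWAP | [99, -20, 38]
9 | ADD | [99, 18]
10 | PUSH 16 | [99, 18, 16]

[99, 18, 16]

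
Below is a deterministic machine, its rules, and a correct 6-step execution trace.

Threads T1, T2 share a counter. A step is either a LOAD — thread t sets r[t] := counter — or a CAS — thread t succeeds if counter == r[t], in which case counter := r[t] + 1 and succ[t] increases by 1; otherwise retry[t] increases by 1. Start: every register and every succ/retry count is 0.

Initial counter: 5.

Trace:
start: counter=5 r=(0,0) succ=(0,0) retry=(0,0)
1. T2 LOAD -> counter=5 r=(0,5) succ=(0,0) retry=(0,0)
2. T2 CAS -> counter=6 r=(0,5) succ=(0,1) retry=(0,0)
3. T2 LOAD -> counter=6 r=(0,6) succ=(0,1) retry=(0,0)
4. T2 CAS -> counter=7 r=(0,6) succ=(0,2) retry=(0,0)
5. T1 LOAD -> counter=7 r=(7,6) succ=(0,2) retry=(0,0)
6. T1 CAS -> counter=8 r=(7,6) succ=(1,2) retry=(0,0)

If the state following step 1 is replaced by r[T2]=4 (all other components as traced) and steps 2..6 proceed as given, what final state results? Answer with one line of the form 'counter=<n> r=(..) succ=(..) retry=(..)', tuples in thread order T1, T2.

state after step 1 := counter=5 r=(0,4) succ=(0,0) retry=(0,0)
2. T2 CAS -> counter=5 r=(0,4) succ=(0,0) retry=(0,1)
3. T2 LOAD -> counter=5 r=(0,5) succ=(0,0) retry=(0,1)
4. T2 CAS -> counter=6 r=(0,5) succ=(0,1) retry=(0,1)
5. T1 LOAD -> counter=6 r=(6,5) succ=(0,1) retry=(0,1)
6. T1 CAS -> counter=7 r=(6,5) succ=(1,1) retry=(0,1)

counter=7 r=(6,5) succ=(1,1) retry=(0,1)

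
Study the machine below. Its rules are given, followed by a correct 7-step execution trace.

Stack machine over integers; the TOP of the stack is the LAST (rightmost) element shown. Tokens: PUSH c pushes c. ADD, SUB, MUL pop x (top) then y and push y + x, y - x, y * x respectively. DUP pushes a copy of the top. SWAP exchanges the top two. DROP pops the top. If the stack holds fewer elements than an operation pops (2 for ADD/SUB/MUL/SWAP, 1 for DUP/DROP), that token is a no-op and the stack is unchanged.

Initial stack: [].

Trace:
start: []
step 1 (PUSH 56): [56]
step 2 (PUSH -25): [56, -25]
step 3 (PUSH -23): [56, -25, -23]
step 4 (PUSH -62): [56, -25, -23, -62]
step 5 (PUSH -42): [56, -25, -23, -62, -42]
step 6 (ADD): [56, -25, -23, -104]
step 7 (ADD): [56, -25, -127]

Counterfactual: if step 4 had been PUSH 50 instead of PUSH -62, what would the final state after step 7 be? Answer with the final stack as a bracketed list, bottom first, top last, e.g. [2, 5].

[56, -25, -15]

(re-executing from step 4 with the substitution; state before step 4: [56, -25, -23])
step 4 (PUSH 50): [56, -25, -23, 50]
step 5 (PUSH -42): [56, -25, -23, 50, -42]
step 6 (ADD): [56, -25, -23, 8]
step 7 (ADD): [56, -25, -15]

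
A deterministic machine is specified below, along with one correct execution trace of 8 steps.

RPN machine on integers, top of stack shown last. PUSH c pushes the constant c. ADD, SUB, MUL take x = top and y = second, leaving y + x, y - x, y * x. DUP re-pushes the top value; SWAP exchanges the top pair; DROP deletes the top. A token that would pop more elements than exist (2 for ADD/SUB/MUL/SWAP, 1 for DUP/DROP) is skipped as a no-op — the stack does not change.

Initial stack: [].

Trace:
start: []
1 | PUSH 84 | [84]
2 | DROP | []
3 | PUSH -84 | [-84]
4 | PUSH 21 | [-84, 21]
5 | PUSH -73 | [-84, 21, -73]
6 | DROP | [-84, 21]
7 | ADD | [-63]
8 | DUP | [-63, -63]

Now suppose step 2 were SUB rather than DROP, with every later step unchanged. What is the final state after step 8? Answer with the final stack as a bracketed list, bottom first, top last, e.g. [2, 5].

[84, -63, -63]

(re-executing from step 2 with the substitution; state before step 2: [84])
2 | SUB | [84]
3 | PUSH -84 | [84, -84]
4 | PUSH 21 | [84, -84, 21]
5 | PUSH -73 | [84, -84, 21, -73]
6 | DROP | [84, -84, 21]
7 | ADD | [84, -63]
8 | DUP | [84, -63, -63]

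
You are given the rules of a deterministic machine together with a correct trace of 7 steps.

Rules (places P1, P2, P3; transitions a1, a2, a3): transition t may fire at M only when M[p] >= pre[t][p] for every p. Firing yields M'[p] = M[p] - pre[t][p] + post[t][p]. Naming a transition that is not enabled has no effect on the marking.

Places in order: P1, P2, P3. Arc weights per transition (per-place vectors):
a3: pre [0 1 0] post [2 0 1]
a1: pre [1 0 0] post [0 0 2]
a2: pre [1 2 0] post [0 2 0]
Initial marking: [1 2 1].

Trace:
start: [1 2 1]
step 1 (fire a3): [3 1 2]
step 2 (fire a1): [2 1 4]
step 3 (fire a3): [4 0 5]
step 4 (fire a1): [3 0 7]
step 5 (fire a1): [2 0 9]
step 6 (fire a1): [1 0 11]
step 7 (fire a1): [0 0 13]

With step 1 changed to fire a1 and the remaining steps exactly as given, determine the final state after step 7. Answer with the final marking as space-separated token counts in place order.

0 1 8

(re-executing from step 1 with the substitution; state before step 1: [1 2 1])
step 1 (fire a1): [0 2 3]
step 2 (fire a1): [0 2 3]
step 3 (fire a3): [2 1 4]
step 4 (fire a1): [1 1 6]
step 5 (fire a1): [0 1 8]
step 6 (fire a1): [0 1 8]
step 7 (fire a1): [0 1 8]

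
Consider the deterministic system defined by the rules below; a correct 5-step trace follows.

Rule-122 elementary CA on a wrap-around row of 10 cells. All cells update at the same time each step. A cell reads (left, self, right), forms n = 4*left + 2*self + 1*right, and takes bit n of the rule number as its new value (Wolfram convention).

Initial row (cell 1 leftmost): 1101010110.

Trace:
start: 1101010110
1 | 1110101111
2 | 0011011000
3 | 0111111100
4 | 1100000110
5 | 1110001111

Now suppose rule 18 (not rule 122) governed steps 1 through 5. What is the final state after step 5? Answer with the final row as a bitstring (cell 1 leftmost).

(re-executing steps 1..5 under rule 18; state before step 1: 1101010110)
1 | 0000000000
2 | 0000000000
3 | 0000000000
4 | 0000000000
5 | 0000000000

0000000000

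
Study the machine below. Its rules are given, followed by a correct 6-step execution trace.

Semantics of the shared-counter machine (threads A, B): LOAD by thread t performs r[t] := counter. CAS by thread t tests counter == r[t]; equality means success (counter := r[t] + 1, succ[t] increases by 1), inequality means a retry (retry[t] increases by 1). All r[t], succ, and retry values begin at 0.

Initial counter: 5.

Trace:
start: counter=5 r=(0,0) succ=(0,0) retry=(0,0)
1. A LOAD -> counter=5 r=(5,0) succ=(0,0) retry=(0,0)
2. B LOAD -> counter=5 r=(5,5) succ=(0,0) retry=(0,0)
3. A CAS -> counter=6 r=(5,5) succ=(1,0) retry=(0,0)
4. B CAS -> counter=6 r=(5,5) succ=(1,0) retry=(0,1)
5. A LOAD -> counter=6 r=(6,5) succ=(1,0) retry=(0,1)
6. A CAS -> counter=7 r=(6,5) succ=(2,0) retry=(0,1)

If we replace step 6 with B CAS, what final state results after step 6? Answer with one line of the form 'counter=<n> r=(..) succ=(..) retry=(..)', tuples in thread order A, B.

(re-executing from step 6 with the substitution; state before step 6: counter=6 r=(6,5) succ=(1,0) retry=(0,1))
6. B CAS -> counter=6 r=(6,5) succ=(1,0) retry=(0,2)

counter=6 r=(6,5) succ=(1,0) retry=(0,2)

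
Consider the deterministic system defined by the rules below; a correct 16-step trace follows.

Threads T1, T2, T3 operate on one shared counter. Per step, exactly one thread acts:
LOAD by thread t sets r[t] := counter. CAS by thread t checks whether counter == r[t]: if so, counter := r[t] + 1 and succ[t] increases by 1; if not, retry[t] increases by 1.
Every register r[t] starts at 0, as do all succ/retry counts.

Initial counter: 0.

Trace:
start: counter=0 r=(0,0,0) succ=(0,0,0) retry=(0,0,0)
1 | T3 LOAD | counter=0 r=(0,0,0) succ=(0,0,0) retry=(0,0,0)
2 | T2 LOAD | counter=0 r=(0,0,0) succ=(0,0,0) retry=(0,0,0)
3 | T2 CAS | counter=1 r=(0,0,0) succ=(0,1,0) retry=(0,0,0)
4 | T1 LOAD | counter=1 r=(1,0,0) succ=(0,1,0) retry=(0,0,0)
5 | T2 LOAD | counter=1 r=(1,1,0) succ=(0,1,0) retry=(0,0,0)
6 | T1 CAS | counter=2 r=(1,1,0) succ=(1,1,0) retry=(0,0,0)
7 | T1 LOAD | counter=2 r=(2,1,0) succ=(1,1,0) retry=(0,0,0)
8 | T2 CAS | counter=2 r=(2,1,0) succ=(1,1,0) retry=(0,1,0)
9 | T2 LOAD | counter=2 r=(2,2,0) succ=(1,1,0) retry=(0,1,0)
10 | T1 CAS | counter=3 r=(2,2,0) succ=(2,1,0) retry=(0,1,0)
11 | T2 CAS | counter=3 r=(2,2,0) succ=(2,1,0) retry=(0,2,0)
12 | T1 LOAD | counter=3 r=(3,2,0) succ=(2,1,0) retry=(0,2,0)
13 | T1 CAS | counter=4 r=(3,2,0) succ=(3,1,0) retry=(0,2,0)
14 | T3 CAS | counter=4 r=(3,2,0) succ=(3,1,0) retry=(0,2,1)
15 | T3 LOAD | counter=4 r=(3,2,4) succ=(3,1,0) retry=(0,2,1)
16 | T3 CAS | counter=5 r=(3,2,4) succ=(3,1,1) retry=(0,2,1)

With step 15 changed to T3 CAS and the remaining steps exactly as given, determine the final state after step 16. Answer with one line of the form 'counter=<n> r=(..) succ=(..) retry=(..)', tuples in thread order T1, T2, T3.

(re-executing from step 15 with the substitution; state before step 15: counter=4 r=(3,2,0) succ=(3,1,0) retry=(0,2,1))
15 | T3 CAS | counter=4 r=(3,2,0) succ=(3,1,0) retry=(0,2,2)
16 | T3 CAS | counter=4 r=(3,2,0) succ=(3,1,0) retry=(0,2,3)

counter=4 r=(3,2,0) succ=(3,1,0) retry=(0,2,3)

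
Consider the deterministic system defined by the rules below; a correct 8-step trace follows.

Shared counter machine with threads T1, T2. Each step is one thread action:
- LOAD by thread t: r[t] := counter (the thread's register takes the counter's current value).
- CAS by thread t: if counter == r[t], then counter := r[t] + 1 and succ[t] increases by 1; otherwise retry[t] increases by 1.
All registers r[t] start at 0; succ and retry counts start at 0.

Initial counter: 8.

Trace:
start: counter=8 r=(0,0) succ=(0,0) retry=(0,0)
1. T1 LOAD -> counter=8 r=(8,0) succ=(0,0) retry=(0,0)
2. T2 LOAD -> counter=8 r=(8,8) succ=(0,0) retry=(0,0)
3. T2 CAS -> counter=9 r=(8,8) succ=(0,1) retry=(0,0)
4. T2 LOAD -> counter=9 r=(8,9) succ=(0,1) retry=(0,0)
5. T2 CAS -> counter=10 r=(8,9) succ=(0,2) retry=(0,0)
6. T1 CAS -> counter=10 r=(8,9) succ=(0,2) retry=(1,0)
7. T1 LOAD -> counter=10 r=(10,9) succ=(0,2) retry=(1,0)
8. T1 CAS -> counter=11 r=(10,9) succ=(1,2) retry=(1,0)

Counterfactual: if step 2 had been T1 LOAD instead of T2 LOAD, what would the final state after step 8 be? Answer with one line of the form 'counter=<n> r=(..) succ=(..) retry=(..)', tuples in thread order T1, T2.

(re-executing from step 2 with the substitution; state before step 2: counter=8 r=(8,0) succ=(0,0) retry=(0,0))
2. T1 LOAD -> counter=8 r=(8,0) succ=(0,0) retry=(0,0)
3. T2 CAS -> counter=8 r=(8,0) succ=(0,0) retry=(0,1)
4. T2 LOAD -> counter=8 r=(8,8) succ=(0,0) retry=(0,1)
5. T2 CAS -> counter=9 r=(8,8) succ=(0,1) retry=(0,1)
6. T1 CAS -> counter=9 r=(8,8) succ=(0,1) retry=(1,1)
7. T1 LOAD -> counter=9 r=(9,8) succ=(0,1) retry=(1,1)
8. T1 CAS -> counter=10 r=(9,8) succ=(1,1) retry=(1,1)

counter=10 r=(9,8) succ=(1,1) retry=(1,1)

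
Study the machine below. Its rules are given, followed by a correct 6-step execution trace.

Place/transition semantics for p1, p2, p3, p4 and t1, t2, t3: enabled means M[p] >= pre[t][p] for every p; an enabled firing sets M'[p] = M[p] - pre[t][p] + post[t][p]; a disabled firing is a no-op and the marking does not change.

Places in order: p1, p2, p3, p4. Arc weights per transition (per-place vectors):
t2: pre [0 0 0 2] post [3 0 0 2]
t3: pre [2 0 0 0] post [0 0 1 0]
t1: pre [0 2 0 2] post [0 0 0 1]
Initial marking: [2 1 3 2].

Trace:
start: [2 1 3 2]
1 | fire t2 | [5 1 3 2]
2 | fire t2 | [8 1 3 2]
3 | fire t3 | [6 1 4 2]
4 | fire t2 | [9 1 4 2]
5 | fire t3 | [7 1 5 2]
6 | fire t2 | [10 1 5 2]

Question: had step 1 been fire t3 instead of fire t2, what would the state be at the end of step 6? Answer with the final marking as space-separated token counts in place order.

5 1 6 2

(re-executing from step 1 with the substitution; state before step 1: [2 1 3 2])
1 | fire t3 | [0 1 4 2]
2 | fire t2 | [3 1 4 2]
3 | fire t3 | [1 1 5 2]
4 | fire t2 | [4 1 5 2]
5 | fire t3 | [2 1 6 2]
6 | fire t2 | [5 1 6 2]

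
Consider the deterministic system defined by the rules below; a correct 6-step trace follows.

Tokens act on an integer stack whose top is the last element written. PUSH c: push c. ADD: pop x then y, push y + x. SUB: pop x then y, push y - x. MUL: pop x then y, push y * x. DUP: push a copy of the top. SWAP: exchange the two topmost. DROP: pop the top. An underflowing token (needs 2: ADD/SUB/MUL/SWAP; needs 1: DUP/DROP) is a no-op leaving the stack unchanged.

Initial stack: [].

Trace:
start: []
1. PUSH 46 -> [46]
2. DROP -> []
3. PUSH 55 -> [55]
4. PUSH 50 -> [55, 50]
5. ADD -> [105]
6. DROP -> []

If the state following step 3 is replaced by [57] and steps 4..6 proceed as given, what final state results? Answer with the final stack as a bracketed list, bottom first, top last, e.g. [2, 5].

state after step 3 := [57]
4. PUSH 50 -> [57, 50]
5. ADD -> [107]
6. DROP -> []

[]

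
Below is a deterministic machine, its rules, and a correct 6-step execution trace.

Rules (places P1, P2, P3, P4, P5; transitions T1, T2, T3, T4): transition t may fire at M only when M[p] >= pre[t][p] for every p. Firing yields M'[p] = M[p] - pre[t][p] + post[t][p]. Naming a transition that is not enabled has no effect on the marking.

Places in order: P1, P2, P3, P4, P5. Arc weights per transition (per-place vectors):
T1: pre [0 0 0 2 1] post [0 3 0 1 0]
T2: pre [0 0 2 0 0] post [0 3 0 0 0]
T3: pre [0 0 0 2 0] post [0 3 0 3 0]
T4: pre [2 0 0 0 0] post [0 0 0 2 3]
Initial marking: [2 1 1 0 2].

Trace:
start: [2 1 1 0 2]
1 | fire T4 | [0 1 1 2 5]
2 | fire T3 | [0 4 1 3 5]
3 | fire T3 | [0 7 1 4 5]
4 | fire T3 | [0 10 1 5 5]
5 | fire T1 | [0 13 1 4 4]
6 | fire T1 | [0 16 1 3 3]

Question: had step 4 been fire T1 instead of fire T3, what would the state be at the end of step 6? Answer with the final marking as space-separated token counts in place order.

0 16 1 1 2

(re-executing from step 4 with the substitution; state before step 4: [0 7 1 4 5])
4 | fire T1 | [0 10 1 3 4]
5 | fire T1 | [0 13 1 2 3]
6 | fire T1 | [0 16 1 1 2]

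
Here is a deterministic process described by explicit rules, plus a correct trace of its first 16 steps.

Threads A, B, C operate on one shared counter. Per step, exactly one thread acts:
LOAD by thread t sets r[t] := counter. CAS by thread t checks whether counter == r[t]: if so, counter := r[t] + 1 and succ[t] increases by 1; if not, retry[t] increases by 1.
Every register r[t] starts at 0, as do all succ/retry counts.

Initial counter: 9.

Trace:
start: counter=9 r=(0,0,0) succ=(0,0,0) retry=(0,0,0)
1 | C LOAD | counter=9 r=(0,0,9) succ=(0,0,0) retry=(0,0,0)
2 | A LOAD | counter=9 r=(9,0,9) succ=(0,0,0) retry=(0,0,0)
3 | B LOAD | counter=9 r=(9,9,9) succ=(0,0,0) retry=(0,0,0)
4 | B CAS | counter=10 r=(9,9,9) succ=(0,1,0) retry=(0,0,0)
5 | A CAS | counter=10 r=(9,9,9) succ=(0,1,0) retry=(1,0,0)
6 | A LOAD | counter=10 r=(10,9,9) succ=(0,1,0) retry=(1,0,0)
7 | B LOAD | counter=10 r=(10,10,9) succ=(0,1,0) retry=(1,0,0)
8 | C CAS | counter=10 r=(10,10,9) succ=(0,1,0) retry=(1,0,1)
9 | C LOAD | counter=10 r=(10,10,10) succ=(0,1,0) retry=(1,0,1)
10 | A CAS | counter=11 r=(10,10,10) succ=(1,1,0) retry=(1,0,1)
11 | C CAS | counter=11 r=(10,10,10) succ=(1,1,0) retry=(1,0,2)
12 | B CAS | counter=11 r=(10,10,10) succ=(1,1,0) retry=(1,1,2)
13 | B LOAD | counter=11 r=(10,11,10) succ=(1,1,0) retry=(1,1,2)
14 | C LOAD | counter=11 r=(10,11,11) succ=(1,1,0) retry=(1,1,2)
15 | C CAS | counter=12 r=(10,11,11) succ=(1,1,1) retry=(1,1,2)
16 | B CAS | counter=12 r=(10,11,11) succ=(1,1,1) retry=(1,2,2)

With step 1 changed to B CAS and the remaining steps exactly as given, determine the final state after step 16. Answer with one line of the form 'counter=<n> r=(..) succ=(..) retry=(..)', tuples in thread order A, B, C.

(re-executing from step 1 with the substitution; state before step 1: counter=9 r=(0,0,0) succ=(0,0,0) retry=(0,0,0))
1 | B CAS | counter=9 r=(0,0,0) succ=(0,0,0) retry=(0,1,0)
2 | A LOAD | counter=9 r=(9,0,0) succ=(0,0,0) retry=(0,1,0)
3 | B LOAD | counter=9 r=(9,9,0) succ=(0,0,0) retry=(0,1,0)
4 | B CAS | counter=10 r=(9,9,0) succ=(0,1,0) retry=(0,1,0)
5 | A CAS | counter=10 r=(9,9,0) succ=(0,1,0) retry=(1,1,0)
6 | A LOAD | counter=10 r=(10,9,0) succ=(0,1,0) retry=(1,1,0)
7 | B LOAD | counter=10 r=(10,10,0) succ=(0,1,0) retry=(1,1,0)
8 | C CAS | counter=10 r=(10,10,0) succ=(0,1,0) retry=(1,1,1)
9 | C LOAD | counter=10 r=(10,10,10) succ=(0,1,0) retry=(1,1,1)
10 | A CAS | counter=11 r=(10,10,10) succ=(1,1,0) retry=(1,1,1)
11 | C CAS | counter=11 r=(10,10,10) succ=(1,1,0) retry=(1,1,2)
12 | B CAS | counter=11 r=(10,10,10) succ=(1,1,0) retry=(1,2,2)
13 | B LOAD | counter=11 r=(10,11,10) succ=(1,1,0) retry=(1,2,2)
14 | C LOAD | counter=11 r=(10,11,11) succ=(1,1,0) retry=(1,2,2)
15 | C CAS | counter=12 r=(10,11,11) succ=(1,1,1) retry=(1,2,2)
16 | B CAS | counter=12 r=(10,11,11) succ=(1,1,1) retry=(1,3,2)

counter=12 r=(10,11,11) succ=(1,1,1) retry=(1,3,2)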